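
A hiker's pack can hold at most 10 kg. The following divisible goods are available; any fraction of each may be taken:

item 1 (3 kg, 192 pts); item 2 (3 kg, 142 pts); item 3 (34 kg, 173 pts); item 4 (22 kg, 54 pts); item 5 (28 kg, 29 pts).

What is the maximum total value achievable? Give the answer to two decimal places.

Take in order of value per unit:
- item 1 (192/3 per unit): all 3 → value 192, running total 192.00
- item 2 (142/3 per unit): all 3 → value 142, running total 334.00
- item 3 (173/34 per unit): 4 of 34 → value 4×173/34 = 20.3529, running total 354.35
Total 354.35.

354.35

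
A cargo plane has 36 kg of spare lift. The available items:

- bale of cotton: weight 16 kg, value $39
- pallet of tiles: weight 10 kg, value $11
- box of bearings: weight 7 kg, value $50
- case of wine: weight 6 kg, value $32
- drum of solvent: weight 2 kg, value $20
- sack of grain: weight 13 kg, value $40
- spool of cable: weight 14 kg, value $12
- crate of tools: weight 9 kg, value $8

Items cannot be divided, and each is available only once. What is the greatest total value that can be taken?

This is a 0/1 knapsack; check combinations near the capacity.
- box of bearings+case of wine+drum of solvent+sack of grain: weight 7+6+2+13=28, value 50+32+20+40=142
- bale of cotton+box of bearings+case of wine+drum of solvent: weight 16+7+6+2=31, value 39+50+32+20=141
- pallet of tiles+box of bearings+case of wine+sack of grain: weight 10+7+6+13=36, value 11+50+32+40=133
- box of bearings+case of wine+sack of grain+crate of tools: weight 7+6+13+9=35, value 50+32+40+8=130
Best: $142.

$142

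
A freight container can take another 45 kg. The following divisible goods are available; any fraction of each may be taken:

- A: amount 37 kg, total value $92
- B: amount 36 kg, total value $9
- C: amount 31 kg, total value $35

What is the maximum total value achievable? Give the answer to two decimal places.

101.03

Take in order of value per unit:
- A (92/37 per unit): all 37 → value 92, running total 92.00
- C (35/31 per unit): 8 of 31 → value 8×35/31 = 9.0323, running total 101.03
Total 101.03.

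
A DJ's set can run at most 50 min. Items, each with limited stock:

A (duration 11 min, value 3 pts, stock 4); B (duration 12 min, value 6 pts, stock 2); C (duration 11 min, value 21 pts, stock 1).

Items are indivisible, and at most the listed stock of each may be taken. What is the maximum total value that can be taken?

36 pts

Top feasible selections:
- 1×A + 2×B + 1×C: duration 46, value 36
- 2×B + 1×C: duration 35, value 33
Best: 36 pts.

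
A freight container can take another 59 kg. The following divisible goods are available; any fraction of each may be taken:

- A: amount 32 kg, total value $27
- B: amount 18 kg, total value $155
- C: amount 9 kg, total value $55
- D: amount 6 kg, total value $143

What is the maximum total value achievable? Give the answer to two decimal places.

Take in order of value per unit:
- D (143/6 per unit): all 6 → value 143, running total 143.00
- B (155/18 per unit): all 18 → value 155, running total 298.00
- C (55/9 per unit): all 9 → value 55, running total 353.00
- A (27/32 per unit): 26 of 32 → value 26×27/32 = 21.9375, running total 374.94
Total 374.94.

374.94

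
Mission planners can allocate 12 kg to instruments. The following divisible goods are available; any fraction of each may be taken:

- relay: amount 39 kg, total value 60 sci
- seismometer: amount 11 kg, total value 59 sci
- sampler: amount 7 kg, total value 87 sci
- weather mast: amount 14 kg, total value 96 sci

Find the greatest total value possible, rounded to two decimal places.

121.29

Take in order of value per unit:
- sampler (87/7 per unit): all 7 → value 87, running total 87.00
- weather mast (96/14 per unit): 5 of 14 → value 5×96/14 = 34.2857, running total 121.29
Total 121.29.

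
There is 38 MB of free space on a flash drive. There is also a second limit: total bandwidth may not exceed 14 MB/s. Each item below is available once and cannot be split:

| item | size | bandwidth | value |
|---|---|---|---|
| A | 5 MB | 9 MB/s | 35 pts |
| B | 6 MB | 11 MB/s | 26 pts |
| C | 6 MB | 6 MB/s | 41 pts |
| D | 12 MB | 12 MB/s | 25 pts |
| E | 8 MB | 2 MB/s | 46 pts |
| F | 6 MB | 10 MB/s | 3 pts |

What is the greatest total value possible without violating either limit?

Feasible sets respecting both limits:
- C+E: size 14, bandwidth 8, value 87
- A+E: size 13, bandwidth 11, value 81
- B+E: size 14, bandwidth 13, value 72
Best: 87 pts.

87 pts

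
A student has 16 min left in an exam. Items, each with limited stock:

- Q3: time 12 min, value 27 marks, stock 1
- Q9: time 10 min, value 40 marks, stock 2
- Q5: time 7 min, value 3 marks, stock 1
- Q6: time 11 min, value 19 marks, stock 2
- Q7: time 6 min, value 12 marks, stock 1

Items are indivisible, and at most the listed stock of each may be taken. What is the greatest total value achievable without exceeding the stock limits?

52 marks

Best selections within time 16 and stock limits:
- 1×Q9 + 1×Q7: time 16, value 52
- 1×Q9: time 10, value 40
Best: 52 marks.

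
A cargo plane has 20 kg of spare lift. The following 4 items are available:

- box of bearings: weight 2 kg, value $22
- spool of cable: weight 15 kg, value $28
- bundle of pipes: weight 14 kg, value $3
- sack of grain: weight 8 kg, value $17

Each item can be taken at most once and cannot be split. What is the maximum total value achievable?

$50

Check high-value combinations within 20 kg:
- box of bearings+spool of cable: weight 2+15=17, value 22+28=50
- box of bearings+sack of grain: weight 2+8=10, value 22+17=39
- spool of cable: weight 15, value 28
Best: $50.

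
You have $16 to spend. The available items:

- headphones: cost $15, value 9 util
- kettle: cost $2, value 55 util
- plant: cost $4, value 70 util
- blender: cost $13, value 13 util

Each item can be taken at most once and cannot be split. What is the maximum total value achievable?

Check high-value combinations within $16:
- kettle+plant: cost 2+4=6, value 55+70=125
- plant: cost 4, value 70
- kettle+blender: cost 2+13=15, value 55+13=68
- kettle: cost 2, value 55
Best: 125 util.

125 util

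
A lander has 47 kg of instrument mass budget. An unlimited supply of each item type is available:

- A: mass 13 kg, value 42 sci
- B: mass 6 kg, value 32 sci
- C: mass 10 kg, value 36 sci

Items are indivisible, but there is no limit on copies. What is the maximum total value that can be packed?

Best value-per-unit is B at 32/6; filling with it alone gives 7×32 = 224.
Optimal mix: 6×B + 1×C → mass 46, value 228.

228 sci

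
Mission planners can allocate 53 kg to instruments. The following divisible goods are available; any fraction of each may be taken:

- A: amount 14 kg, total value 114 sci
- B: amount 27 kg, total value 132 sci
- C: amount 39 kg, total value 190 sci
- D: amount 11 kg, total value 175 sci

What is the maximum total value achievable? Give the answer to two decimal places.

425.87

Take in order of value per unit:
- D (175/11 per unit): all 11 → value 175, running total 175.00
- A (114/14 per unit): all 14 → value 114, running total 289.00
- B (132/27 per unit): all 27 → value 132, running total 421.00
- C (190/39 per unit): 1 of 39 → value 1×190/39 = 4.8718, running total 425.87
Total 425.87.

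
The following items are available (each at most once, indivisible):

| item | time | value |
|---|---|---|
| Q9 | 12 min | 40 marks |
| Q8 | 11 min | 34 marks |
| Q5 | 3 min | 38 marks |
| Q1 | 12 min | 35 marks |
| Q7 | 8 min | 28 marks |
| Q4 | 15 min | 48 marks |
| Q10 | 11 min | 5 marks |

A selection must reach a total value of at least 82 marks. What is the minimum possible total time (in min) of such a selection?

Subsets with value ≥ 82, sorted by total time:
- Q5+Q4: time 18, value 86
- Q8+Q5+Q7: time 22, value 100
- Q9+Q5+Q7: time 23, value 106
Minimum time: 18 min.

18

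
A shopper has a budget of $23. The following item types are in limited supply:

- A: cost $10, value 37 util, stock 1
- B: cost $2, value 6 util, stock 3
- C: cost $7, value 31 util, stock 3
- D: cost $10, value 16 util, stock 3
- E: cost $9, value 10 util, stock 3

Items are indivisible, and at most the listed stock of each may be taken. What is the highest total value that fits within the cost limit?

99 util

Top feasible selections:
- 1×B + 3×C: cost 23, value 99
- 3×C: cost 21, value 93
- 1×A + 3×B + 1×C: cost 23, value 86
Best: 99 util.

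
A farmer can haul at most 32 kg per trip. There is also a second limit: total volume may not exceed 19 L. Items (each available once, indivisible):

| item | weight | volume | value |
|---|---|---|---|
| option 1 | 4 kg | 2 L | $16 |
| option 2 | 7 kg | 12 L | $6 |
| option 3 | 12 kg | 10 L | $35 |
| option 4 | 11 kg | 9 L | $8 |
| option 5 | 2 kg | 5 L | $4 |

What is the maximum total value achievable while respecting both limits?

Feasible sets respecting both limits:
- option 1+option 3+option 5: weight 18, volume 17, value 55
- option 1+option 3: weight 16, volume 12, value 51
- option 3+option 4: weight 23, volume 19, value 43
Best: $55.

$55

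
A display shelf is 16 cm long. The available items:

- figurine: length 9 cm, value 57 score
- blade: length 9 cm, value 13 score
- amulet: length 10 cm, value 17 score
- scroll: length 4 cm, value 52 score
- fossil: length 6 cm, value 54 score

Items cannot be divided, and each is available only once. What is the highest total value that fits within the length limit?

111 score

Check high-value combinations within 16 cm:
- figurine+fossil: length 9+6=15, value 57+54=111
- figurine+scroll: length 9+4=13, value 57+52=109
- scroll+fossil: length 4+6=10, value 52+54=106
Best: 111 score.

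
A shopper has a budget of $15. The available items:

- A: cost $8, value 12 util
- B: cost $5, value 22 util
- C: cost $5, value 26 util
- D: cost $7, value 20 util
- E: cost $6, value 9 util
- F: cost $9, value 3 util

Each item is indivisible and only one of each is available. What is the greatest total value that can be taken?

48 util

Check high-value combinations within $15:
- B+C: cost 5+5=10, value 22+26=48
- C+D: cost 5+7=12, value 26+20=46
- B+D: cost 5+7=12, value 22+20=42
- A+C: cost 8+5=13, value 12+26=38
- C+E: cost 5+6=11, value 26+9=35
Best: 48 util.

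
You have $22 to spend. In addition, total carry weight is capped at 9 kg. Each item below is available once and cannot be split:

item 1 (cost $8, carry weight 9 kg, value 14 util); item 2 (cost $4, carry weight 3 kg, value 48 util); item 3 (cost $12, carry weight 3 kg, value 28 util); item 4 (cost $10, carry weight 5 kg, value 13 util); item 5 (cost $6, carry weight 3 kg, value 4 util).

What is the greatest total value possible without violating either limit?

Feasible sets respecting both limits:
- item 2+item 3+item 5: cost 22, carry weight 9, value 80
- item 2+item 3: cost 16, carry weight 6, value 76
- item 2+item 4: cost 14, carry weight 8, value 61
Best: 80 util.

80 util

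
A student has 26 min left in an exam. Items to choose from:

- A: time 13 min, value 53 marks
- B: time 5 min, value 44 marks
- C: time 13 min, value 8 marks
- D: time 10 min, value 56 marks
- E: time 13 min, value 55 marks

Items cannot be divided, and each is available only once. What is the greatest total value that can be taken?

111 marks

Check high-value combinations within 26 min:
- D+E: time 10+13=23, value 56+55=111
- A+D: time 13+10=23, value 53+56=109
- A+E: time 13+13=26, value 53+55=108
- B+D: time 5+10=15, value 44+56=100
Best: 111 marks.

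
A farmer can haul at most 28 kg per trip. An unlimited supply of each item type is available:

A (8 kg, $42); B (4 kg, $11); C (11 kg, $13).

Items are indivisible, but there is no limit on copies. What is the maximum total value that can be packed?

$137

Best value-per-unit is A at 42/8; filling with it alone gives 3×42 = 126.
Optimal mix: 3×A + 1×B → weight 28, value 137.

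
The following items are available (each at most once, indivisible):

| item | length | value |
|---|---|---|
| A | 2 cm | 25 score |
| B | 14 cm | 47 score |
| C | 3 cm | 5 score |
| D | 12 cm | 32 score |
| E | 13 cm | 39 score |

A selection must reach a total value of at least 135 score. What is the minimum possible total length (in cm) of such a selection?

41

Subsets with value ≥ 135, sorted by total length:
- A+B+D+E: length 41, value 143
- A+B+C+D+E: length 44, value 148
Minimum length: 41 cm.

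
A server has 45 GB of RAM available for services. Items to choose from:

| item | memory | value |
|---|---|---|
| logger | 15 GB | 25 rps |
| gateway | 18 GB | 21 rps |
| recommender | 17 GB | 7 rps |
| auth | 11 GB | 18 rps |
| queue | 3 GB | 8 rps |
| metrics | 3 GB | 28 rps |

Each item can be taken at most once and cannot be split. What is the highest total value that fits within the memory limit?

82 rps

Check high-value combinations within 45 GB:
- logger+gateway+queue+metrics: memory 15+18+3+3=39, value 25+21+8+28=82
- logger+auth+queue+metrics: memory 15+11+3+3=32, value 25+18+8+28=79
- gateway+auth+queue+metrics: memory 18+11+3+3=35, value 21+18+8+28=75
Best: 82 rps.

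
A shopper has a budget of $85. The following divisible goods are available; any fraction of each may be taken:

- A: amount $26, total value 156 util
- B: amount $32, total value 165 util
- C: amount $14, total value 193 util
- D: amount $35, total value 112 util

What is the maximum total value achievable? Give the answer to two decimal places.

555.60

Take in order of value per unit:
- C (193/14 per unit): all 14 → value 193, running total 193.00
- A (156/26 per unit): all 26 → value 156, running total 349.00
- B (165/32 per unit): all 32 → value 165, running total 514.00
- D (112/35 per unit): 13 of 35 → value 13×112/35 = 41.6000, running total 555.60
Total 555.60.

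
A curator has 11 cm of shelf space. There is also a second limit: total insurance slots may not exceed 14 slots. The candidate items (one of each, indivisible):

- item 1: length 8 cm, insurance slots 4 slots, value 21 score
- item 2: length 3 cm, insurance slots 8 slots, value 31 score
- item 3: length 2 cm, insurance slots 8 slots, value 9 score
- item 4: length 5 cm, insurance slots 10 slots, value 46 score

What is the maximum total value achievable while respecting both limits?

Feasible sets respecting both limits:
- item 1+item 2: length 11, insurance slots 12, value 52
- item 4: length 5, insurance slots 10, value 46
- item 2: length 3, insurance slots 8, value 31
- item 1+item 3: length 10, insurance slots 12, value 30
Best: 52 score.

52 score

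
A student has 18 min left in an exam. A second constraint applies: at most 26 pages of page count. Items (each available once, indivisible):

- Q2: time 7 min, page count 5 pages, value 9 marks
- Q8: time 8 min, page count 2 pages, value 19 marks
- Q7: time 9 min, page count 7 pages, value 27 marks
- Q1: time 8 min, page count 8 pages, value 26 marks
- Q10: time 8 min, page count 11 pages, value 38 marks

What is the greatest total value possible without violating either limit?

Feasible sets respecting both limits:
- Q7+Q10: time 17, page count 18, value 65
- Q1+Q10: time 16, page count 19, value 64
- Q8+Q10: time 16, page count 13, value 57
- Q7+Q1: time 17, page count 15, value 53
Best: 65 marks.

65 marks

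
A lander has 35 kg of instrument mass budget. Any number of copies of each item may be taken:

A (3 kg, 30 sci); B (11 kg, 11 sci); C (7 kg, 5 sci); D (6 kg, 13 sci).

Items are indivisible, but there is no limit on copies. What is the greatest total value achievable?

330 sci

Best value-per-unit is A at 30/3, and filling with it alone uses mass 11×3=33. No mix of the others beats 11×30 = 330.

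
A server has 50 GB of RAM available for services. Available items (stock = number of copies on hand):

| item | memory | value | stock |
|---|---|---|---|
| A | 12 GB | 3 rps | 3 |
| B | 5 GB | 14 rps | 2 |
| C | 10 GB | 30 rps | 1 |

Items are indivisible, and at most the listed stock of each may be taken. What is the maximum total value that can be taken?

Best selections within memory 50 and stock limits:
- 2×A + 2×B + 1×C: memory 44, value 64
- 1×A + 2×B + 1×C: memory 32, value 61
Best: 64 rps.

64 rps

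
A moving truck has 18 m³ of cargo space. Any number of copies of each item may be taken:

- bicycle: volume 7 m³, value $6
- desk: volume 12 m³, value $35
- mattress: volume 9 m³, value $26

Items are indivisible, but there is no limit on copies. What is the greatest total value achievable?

$52

Best value-per-unit is desk at 35/12; filling with it alone gives 1×35 = 35.
Optimal mix: 2×mattress → volume 18, value 52.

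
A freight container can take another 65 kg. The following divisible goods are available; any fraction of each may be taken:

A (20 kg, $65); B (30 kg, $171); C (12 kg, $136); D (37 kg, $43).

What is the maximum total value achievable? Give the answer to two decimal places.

375.49

Take in order of value per unit:
- C (136/12 per unit): all 12 → value 136, running total 136.00
- B (171/30 per unit): all 30 → value 171, running total 307.00
- A (65/20 per unit): all 20 → value 65, running total 372.00
- D (43/37 per unit): 3 of 37 → value 3×43/37 = 3.4865, running total 375.49
Total 375.49.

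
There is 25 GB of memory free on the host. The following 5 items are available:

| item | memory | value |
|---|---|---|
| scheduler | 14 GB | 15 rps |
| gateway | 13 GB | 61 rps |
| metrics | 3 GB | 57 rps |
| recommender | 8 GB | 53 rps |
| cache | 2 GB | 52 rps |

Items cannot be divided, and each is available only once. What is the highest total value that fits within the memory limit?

This is a 0/1 knapsack; check combinations near the capacity.
- gateway+metrics+recommender: memory 13+3+8=24, value 61+57+53=171
- gateway+metrics+cache: memory 13+3+2=18, value 61+57+52=170
- gateway+recommender+cache: memory 13+8+2=23, value 61+53+52=166
- metrics+recommender+cache: memory 3+8+2=13, value 57+53+52=162
- scheduler+metrics+recommender: memory 14+3+8=25, value 15+57+53=125
Best: 171 rps.

171 rps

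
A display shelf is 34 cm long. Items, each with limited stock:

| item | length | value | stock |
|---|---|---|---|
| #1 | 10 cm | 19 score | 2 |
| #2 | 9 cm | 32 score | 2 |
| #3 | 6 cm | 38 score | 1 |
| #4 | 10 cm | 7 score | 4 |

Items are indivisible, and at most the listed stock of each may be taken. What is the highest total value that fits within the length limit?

121 score

Best selections within length 34 and stock limits:
- 1×#1 + 2×#2 + 1×#3: length 34, value 121
- 2×#2 + 1×#3 + 1×#4: length 34, value 109
Best: 121 score.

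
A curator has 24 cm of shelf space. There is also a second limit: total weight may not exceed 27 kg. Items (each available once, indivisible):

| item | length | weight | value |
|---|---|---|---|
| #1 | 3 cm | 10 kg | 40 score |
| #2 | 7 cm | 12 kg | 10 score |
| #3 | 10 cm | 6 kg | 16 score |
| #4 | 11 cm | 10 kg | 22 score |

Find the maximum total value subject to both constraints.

78 score

Feasible sets respecting both limits:
- #1+#3+#4: length 24, weight 26, value 78
- #1+#4: length 14, weight 20, value 62
- #1+#3: length 13, weight 16, value 56
Best: 78 score.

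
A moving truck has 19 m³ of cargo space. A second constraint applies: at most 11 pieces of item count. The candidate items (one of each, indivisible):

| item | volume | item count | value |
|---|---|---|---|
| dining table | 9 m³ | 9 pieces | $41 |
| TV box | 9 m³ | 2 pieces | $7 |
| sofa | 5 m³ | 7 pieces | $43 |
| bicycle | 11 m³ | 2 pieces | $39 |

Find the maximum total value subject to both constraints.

$82

Feasible sets respecting both limits:
- sofa+bicycle: volume 16, item count 9, value 82
- TV box+sofa: volume 14, item count 9, value 50
- dining table+TV box: volume 18, item count 11, value 48
- sofa: volume 5, item count 7, value 43
Best: $82.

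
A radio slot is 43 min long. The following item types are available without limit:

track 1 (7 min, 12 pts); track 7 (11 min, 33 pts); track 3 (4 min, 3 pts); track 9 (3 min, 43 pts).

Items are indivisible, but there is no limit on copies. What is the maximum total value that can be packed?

602 pts

Best value-per-unit is track 9 at 43/3, and filling with it alone uses duration 14×3=42. No mix of the others beats 14×43 = 602.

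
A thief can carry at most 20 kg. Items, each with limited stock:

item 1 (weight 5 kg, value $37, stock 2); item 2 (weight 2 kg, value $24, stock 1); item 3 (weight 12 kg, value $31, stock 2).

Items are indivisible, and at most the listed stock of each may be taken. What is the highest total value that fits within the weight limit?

Top feasible selections:
- 2×item 1 + 1×item 2: weight 12, value 98
- 1×item 1 + 1×item 2 + 1×item 3: weight 19, value 92
- 2×item 1: weight 10, value 74
- 1×item 1 + 1×item 3: weight 17, value 68
Best: $98.

$98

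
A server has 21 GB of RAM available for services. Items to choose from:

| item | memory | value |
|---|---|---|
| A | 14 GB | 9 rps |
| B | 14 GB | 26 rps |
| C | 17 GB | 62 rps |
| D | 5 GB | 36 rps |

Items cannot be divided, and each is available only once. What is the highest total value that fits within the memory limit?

Check high-value combinations within 21 GB:
- C: memory 17, value 62
- B+D: memory 14+5=19, value 26+36=62
- A+D: memory 14+5=19, value 9+36=45
Best: 62 rps.

62 rps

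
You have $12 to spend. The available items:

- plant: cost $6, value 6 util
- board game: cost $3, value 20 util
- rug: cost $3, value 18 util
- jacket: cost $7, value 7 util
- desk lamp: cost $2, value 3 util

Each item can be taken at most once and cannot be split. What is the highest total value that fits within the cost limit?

44 util

This is a 0/1 knapsack; check combinations near the capacity.
- plant+board game+rug: cost 6+3+3=12, value 6+20+18=44
- board game+rug+desk lamp: cost 3+3+2=8, value 20+18+3=41
- board game+rug: cost 3+3=6, value 20+18=38
- board game+jacket+desk lamp: cost 3+7+2=12, value 20+7+3=30
Best: 44 util.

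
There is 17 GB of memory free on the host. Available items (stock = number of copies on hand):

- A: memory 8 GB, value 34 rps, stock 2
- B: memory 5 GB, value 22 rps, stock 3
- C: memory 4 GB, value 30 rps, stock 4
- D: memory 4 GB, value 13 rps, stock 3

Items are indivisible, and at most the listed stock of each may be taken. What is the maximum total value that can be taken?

120 rps

Best selections within memory 17 and stock limits:
- 4×C: memory 16, value 120
- 1×B + 3×C: memory 17, value 112
- 3×C + 1×D: memory 16, value 103
Best: 120 rps.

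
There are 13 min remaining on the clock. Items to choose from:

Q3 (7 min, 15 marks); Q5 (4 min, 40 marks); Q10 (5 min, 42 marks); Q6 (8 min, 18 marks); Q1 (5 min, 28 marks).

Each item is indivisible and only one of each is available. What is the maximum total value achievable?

82 marks

Check high-value combinations within 13 min:
- Q5+Q10: time 4+5=9, value 40+42=82
- Q10+Q1: time 5+5=10, value 42+28=70
- Q5+Q1: time 4+5=9, value 40+28=68
- Q10+Q6: time 5+8=13, value 42+18=60
Best: 82 marks.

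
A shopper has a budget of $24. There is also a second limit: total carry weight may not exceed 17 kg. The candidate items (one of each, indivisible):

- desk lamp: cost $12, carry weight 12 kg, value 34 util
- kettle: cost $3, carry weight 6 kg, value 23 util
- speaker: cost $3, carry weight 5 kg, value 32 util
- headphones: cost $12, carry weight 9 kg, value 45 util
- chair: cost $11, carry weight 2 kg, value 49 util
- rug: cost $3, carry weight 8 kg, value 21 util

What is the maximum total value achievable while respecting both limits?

104 util

Feasible sets respecting both limits:
- kettle+speaker+chair: cost 17, carry weight 13, value 104
- speaker+chair+rug: cost 17, carry weight 15, value 102
- headphones+chair: cost 23, carry weight 11, value 94
- kettle+chair+rug: cost 17, carry weight 16, value 93
Best: 104 util.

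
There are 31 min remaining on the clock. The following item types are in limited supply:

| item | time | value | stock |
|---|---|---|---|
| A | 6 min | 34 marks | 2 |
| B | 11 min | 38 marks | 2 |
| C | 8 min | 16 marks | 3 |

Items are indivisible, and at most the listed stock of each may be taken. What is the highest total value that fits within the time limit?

122 marks

Top feasible selections:
- 2×A + 1×B + 1×C: time 31, value 122
- 1×A + 2×B: time 28, value 110
Best: 122 marks.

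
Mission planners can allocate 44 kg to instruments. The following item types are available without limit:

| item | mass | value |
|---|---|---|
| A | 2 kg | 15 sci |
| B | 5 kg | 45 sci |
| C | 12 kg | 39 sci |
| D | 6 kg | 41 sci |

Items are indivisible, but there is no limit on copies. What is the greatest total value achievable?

Best value-per-unit is B at 45/5; filling with it alone gives 8×45 = 360.
Optimal mix: 2×A + 8×B → mass 44, value 390.

390 sci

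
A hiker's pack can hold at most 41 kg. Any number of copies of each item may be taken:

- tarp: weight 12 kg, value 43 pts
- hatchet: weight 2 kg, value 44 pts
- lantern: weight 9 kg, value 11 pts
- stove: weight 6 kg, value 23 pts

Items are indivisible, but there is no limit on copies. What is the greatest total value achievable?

880 pts

Best value-per-unit is hatchet at 44/2, and filling with it alone uses weight 20×2=40. No mix of the others beats 20×44 = 880.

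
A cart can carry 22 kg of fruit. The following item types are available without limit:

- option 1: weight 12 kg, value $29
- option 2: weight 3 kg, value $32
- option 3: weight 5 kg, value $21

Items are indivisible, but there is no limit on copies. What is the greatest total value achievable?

Best value-per-unit is option 2 at 32/3, and filling with it alone uses weight 7×3=21. No mix of the others beats 7×32 = 224.

$224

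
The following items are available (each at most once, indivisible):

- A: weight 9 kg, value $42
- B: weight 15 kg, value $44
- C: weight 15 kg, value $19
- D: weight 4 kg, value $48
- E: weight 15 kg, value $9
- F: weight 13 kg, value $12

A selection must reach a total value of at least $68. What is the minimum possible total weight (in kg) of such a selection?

13

Subsets with value ≥ 68, sorted by total weight:
- A+D: weight 13, value 90
- B+D: weight 19, value 92
- A+B: weight 24, value 86
Minimum weight: 13 kg.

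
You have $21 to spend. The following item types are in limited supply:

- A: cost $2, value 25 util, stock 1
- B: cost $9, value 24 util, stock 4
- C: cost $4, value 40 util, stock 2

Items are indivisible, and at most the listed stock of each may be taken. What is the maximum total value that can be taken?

Top feasible selections:
- 1×A + 1×B + 2×C: cost 19, value 129
- 1×A + 2×C: cost 10, value 105
Best: 129 util.

129 util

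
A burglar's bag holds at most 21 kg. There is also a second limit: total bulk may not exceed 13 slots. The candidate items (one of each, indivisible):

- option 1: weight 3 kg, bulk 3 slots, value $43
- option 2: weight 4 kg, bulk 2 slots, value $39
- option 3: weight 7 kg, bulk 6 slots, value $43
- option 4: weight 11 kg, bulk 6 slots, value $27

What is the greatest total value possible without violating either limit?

$125

Feasible sets respecting both limits:
- option 1+option 2+option 3: weight 14, bulk 11, value 125
- option 1+option 2+option 4: weight 18, bulk 11, value 109
- option 1+option 3: weight 10, bulk 9, value 86
Best: $125.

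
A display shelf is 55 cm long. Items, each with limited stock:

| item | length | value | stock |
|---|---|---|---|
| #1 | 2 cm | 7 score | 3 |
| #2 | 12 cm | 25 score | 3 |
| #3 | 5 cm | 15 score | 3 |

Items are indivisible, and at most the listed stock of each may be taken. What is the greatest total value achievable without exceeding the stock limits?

Top feasible selections:
- 2×#1 + 3×#2 + 3×#3: length 55, value 134
- 1×#1 + 3×#2 + 3×#3: length 53, value 127
- 3×#1 + 3×#2 + 2×#3: length 52, value 126
Best: 134 score.

134 score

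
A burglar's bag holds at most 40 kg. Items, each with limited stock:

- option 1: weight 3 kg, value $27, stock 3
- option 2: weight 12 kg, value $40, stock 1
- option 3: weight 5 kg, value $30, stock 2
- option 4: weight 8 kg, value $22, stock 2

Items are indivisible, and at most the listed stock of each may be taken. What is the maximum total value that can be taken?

$203

Top feasible selections:
- 3×option 1 + 1×option 2 + 2×option 3 + 1×option 4: weight 39, value 203
- 3×option 1 + 2×option 3 + 2×option 4: weight 35, value 185
- 3×option 1 + 1×option 2 + 2×option 3: weight 31, value 181
- 2×option 1 + 1×option 2 + 2×option 3 + 1×option 4: weight 36, value 176
Best: $203.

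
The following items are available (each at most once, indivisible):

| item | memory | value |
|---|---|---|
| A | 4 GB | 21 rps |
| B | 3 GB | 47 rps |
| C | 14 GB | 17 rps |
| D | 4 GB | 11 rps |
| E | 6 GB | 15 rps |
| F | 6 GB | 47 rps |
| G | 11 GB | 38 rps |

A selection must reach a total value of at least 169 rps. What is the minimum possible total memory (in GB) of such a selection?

34

Subsets with value ≥ 169, sorted by total memory:
- A+B+D+E+F+G: memory 34, value 179
- A+B+C+F+G: memory 38, value 170
- A+B+C+D+F+G: memory 42, value 181
Minimum memory: 34 GB.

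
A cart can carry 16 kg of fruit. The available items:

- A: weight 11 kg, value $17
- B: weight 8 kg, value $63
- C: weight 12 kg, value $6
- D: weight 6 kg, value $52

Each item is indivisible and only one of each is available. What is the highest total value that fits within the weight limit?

$115

Check high-value combinations within 16 kg:
- B+D: weight 8+6=14, value 63+52=115
- B: weight 8, value 63
- D: weight 6, value 52
Best: $115.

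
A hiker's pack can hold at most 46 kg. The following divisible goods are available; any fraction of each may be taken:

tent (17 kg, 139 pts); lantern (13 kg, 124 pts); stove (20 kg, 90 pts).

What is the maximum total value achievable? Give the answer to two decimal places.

335.00

Take in order of value per unit:
- lantern (124/13 per unit): all 13 → value 124, running total 124.00
- tent (139/17 per unit): all 17 → value 139, running total 263.00
- stove (90/20 per unit): 16 of 20 → value 16×90/20 = 72.0000, running total 335.00
Total 335.00.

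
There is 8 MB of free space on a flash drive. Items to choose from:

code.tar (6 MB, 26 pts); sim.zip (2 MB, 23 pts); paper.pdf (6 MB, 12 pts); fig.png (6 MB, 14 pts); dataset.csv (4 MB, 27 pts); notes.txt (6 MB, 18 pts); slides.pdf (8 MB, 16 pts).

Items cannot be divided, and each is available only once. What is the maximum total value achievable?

This is a 0/1 knapsack; check combinations near the capacity.
- sim.zip+dataset.csv: size 2+4=6, value 23+27=50
- code.tar+sim.zip: size 6+2=8, value 26+23=49
- sim.zip+notes.txt: size 2+6=8, value 23+18=41
Best: 50 pts.

50 pts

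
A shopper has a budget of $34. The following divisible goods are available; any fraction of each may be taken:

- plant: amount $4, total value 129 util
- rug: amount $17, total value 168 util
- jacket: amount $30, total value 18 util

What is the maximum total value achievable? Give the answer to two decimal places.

304.80

Take in order of value per unit:
- plant (129/4 per unit): all 4 → value 129, running total 129.00
- rug (168/17 per unit): all 17 → value 168, running total 297.00
- jacket (18/30 per unit): 13 of 30 → value 13×18/30 = 7.8000, running total 304.80
Total 304.80.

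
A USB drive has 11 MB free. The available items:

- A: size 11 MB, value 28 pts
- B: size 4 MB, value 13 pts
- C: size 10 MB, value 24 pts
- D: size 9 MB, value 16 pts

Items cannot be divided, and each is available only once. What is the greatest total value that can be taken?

Check high-value combinations within 11 MB:
- A: size 11, value 28
- C: size 10, value 24
- D: size 9, value 16
- B: size 4, value 13
Best: 28 pts.

28 pts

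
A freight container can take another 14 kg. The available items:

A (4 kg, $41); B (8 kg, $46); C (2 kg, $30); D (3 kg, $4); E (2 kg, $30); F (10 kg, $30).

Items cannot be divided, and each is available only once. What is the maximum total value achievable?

$117

Check high-value combinations within 14 kg:
- A+B+C: weight 4+8+2=14, value 41+46+30=117
- A+B+E: weight 4+8+2=14, value 41+46+30=117
- B+C+E: weight 8+2+2=12, value 46+30+30=106
- A+C+D+E: weight 4+2+3+2=11, value 41+30+4+30=105
- A+C+E: weight 4+2+2=8, value 41+30+30=101
Best: $117.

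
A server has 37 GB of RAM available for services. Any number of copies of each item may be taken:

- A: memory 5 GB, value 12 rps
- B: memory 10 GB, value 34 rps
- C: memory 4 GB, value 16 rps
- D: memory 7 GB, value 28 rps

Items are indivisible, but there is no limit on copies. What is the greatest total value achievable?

Best value-per-unit is C at 16/4; filling with it alone gives 9×16 = 144.
Optimal mix: 4×C + 3×D → memory 37, value 148.

148 rps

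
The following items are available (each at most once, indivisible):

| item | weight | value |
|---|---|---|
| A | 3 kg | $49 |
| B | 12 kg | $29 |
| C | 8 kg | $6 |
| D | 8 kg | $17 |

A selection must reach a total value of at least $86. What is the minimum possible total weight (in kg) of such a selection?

Subsets with value ≥ 86, sorted by total weight:
- A+B+D: weight 23, value 95
- A+B+C+D: weight 31, value 101
Minimum weight: 23 kg.

23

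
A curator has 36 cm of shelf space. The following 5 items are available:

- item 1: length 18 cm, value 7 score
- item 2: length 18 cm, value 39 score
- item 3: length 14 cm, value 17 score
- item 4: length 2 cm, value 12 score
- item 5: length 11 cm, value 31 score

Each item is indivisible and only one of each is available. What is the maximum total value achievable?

This is a 0/1 knapsack; check combinations near the capacity.
- item 2+item 4+item 5: length 18+2+11=31, value 39+12+31=82
- item 2+item 5: length 18+11=29, value 39+31=70
- item 2+item 3+item 4: length 18+14+2=34, value 39+17+12=68
Best: 82 score.

82 score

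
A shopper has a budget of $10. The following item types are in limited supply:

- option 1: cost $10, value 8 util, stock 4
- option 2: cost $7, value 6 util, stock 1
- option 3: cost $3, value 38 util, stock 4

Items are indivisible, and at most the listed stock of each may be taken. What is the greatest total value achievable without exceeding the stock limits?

114 util

Best selections within cost 10 and stock limits:
- 3×option 3: cost 9, value 114
- 2×option 3: cost 6, value 76
- 1×option 2 + 1×option 3: cost 10, value 44
- 1×option 3: cost 3, value 38
Best: 114 util.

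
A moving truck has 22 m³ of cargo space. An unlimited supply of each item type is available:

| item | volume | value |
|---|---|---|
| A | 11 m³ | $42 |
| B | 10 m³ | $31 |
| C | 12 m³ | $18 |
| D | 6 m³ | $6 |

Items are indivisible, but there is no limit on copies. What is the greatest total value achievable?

Best value-per-unit is A at 42/11, and filling with it alone uses volume 2×11=22. No mix of the others beats 2×42 = 84.

$84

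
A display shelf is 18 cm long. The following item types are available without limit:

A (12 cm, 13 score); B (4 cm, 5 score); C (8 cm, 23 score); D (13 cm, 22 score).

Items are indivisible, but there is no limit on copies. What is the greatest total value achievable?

46 score

Best value-per-unit is C at 23/8, and filling with it alone uses length 2×8=16. No mix of the others beats 2×23 = 46.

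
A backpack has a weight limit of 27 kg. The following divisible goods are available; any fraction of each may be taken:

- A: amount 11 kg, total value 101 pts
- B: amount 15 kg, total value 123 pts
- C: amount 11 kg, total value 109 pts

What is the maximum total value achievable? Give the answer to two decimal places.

Take in order of value per unit:
- C (109/11 per unit): all 11 → value 109, running total 109.00
- A (101/11 per unit): all 11 → value 101, running total 210.00
- B (123/15 per unit): 5 of 15 → value 5×123/15 = 41.0000, running total 251.00
Total 251.00.

251.00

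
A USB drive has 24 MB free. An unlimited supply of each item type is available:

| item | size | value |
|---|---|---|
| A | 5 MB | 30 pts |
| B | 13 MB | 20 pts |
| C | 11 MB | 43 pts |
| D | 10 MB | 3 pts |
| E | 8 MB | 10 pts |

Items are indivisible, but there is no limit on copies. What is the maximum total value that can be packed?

120 pts

Best value-per-unit is A at 30/5, and filling with it alone uses size 4×5=20. No mix of the others beats 4×30 = 120.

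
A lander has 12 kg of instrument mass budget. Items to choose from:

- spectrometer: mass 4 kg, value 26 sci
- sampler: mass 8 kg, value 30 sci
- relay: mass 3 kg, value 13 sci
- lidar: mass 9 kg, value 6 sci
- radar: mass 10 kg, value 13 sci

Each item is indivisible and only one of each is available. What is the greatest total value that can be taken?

56 sci

Check high-value combinations within 12 kg:
- spectrometer+sampler: mass 4+8=12, value 26+30=56
- sampler+relay: mass 8+3=11, value 30+13=43
- spectrometer+relay: mass 4+3=7, value 26+13=39
- sampler: mass 8, value 30
- spectrometer: mass 4, value 26
Best: 56 sci.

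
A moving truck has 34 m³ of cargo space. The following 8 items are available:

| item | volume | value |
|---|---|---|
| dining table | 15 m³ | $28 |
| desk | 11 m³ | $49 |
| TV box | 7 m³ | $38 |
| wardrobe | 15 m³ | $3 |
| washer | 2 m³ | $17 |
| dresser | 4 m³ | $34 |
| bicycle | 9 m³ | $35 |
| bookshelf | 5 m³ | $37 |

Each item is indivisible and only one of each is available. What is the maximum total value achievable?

This is a 0/1 knapsack; check combinations near the capacity.
- desk+TV box+washer+bicycle+bookshelf: volume 11+7+2+9+5=34, value 49+38+17+35+37=176
- desk+TV box+washer+dresser+bookshelf: volume 11+7+2+4+5=29, value 49+38+17+34+37=175
- desk+TV box+washer+dresser+bicycle: volume 11+7+2+4+9=33, value 49+38+17+34+35=173
- desk+washer+dresser+bicycle+bookshelf: volume 11+2+4+9+5=31, value 49+17+34+35+37=172
Best: $176.

$176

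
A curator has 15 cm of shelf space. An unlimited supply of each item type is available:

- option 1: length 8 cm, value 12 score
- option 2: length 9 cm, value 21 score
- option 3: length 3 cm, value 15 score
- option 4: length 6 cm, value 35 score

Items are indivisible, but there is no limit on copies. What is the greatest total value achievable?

85 score

Best value-per-unit is option 4 at 35/6; filling with it alone gives 2×35 = 70.
Optimal mix: 1×option 3 + 2×option 4 → length 15, value 85.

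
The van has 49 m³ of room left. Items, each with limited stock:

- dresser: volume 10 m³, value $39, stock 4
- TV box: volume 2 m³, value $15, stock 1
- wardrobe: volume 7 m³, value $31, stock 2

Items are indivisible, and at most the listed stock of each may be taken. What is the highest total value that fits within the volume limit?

$202

Best selections within volume 49 and stock limits:
- 4×dresser + 1×TV box + 1×wardrobe: volume 49, value 202
- 3×dresser + 1×TV box + 2×wardrobe: volume 46, value 194
- 4×dresser + 1×wardrobe: volume 47, value 187
Best: $202.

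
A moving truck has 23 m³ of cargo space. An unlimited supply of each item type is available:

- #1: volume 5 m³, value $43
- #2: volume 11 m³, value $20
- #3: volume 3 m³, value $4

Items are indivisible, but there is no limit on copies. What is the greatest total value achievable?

$176

Best value-per-unit is #1 at 43/5; filling with it alone gives 4×43 = 172.
Optimal mix: 4×#1 + 1×#3 → volume 23, value 176.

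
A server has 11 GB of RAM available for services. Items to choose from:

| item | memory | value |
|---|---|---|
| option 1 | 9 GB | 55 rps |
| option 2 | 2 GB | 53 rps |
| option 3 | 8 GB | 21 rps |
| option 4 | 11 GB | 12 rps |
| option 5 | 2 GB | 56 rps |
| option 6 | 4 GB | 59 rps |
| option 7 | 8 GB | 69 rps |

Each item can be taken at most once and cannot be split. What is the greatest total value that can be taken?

168 rps

Check high-value combinations within 11 GB:
- option 2+option 5+option 6: memory 2+2+4=8, value 53+56+59=168
- option 5+option 7: memory 2+8=10, value 56+69=125
- option 2+option 7: memory 2+8=10, value 53+69=122
Best: 168 rps.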